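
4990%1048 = 798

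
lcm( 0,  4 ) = 0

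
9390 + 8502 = 17892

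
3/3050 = 3/3050 = 0.00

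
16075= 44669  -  28594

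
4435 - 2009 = 2426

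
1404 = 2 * 702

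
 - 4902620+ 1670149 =-3232471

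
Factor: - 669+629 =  - 40 = -2^3*5^1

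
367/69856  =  367/69856 =0.01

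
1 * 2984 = 2984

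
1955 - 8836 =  - 6881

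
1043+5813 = 6856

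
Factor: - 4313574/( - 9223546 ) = 2156787/4611773 = 3^4*277^(  -  1)*16649^( - 1)*26627^1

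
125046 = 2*62523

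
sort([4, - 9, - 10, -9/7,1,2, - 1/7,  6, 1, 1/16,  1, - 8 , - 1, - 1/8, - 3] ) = [ - 10, - 9 , - 8, - 3, - 9/7, - 1,-1/7,- 1/8, 1/16,1, 1,1, 2, 4, 6] 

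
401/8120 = 401/8120 = 0.05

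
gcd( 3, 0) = 3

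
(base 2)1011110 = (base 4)1132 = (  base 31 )31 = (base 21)4a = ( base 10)94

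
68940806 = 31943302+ 36997504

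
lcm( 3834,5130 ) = 364230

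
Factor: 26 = 2^1*13^1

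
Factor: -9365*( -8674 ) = 2^1* 5^1*1873^1*4337^1 = 81232010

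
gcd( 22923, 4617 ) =81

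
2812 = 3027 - 215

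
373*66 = 24618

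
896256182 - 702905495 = 193350687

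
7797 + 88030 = 95827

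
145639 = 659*221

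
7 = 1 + 6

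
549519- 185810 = 363709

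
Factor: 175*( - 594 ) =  - 103950  =  - 2^1*3^3*5^2 * 7^1*11^1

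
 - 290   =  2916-3206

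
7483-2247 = 5236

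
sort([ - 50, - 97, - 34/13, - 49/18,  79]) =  [ - 97, - 50,-49/18, - 34/13, 79 ]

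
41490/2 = 20745 = 20745.00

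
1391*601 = 835991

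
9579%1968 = 1707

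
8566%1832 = 1238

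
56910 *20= 1138200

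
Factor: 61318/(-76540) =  - 713/890= - 2^( - 1)*5^( - 1)*23^1*31^1*89^( - 1)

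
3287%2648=639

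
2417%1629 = 788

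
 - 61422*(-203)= 12468666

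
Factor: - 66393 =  - 3^3*2459^1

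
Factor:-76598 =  - 2^1 *38299^1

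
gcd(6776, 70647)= 1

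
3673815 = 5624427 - 1950612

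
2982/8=1491/4 = 372.75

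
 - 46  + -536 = -582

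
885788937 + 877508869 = 1763297806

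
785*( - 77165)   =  -60574525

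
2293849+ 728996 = 3022845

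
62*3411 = 211482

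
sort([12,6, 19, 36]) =[6,  12,19,36]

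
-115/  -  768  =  115/768 = 0.15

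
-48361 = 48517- 96878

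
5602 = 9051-3449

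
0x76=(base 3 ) 11101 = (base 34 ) 3g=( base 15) 7d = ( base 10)118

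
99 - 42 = 57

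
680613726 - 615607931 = 65005795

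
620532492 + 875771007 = 1496303499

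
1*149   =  149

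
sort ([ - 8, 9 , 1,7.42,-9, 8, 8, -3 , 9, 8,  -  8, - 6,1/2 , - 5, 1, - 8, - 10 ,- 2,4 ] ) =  [ - 10, - 9 , - 8, - 8, - 8  , - 6,- 5,-3, - 2 , 1/2,  1,1,4, 7.42, 8 , 8,8,9,9 ] 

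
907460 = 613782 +293678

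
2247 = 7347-5100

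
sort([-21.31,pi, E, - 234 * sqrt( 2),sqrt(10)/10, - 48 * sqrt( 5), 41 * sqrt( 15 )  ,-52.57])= [-234*sqrt( 2),  -  48*sqrt(5 ), - 52.57, - 21.31,sqrt( 10)/10,E,pi,41 * sqrt ( 15)]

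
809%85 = 44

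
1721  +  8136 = 9857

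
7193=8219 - 1026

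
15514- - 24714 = 40228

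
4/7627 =4/7627   =  0.00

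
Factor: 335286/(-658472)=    - 167643/329236 = - 2^(  -  2 )*3^3*7^1*53^( - 1 )*887^1*1553^ ( - 1 ) 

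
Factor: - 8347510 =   -  2^1 * 5^1*17^1*49103^1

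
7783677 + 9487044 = 17270721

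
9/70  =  9/70 =0.13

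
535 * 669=357915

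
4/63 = 4/63   =  0.06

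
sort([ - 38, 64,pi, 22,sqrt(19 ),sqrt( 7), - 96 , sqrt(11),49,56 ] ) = [-96,- 38,sqrt( 7 ),pi , sqrt( 11 ),sqrt (19), 22 , 49,56,64]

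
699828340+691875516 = 1391703856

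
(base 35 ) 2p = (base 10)95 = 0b1011111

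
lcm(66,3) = 66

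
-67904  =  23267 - 91171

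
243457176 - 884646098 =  - 641188922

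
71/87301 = 71/87301 = 0.00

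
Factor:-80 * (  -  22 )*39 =68640 =2^5*3^1*5^1*11^1* 13^1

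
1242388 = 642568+599820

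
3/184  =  3/184 = 0.02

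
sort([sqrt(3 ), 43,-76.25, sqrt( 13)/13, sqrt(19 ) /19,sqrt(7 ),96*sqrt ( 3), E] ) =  [ -76.25,sqrt (19 ) /19,sqrt( 13 )/13, sqrt(3 ), sqrt( 7),E, 43, 96*sqrt(3 )]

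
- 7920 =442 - 8362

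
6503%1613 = 51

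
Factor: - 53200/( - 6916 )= 2^2 * 5^2 * 13^(-1)= 100/13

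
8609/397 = 21 + 272/397 =21.69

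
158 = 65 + 93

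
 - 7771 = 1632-9403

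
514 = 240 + 274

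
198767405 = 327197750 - 128430345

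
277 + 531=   808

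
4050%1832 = 386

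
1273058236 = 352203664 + 920854572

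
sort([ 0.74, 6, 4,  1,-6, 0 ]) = [ - 6, 0 , 0.74,  1,4, 6]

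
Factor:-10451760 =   -  2^4* 3^1 * 5^1*11^1 * 37^1*107^1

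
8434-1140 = 7294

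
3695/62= 59 + 37/62 = 59.60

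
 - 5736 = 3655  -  9391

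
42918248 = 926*46348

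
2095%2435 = 2095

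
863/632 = 1 + 231/632= 1.37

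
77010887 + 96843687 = 173854574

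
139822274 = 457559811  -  317737537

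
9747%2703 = 1638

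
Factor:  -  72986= - 2^1*36493^1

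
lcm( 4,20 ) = 20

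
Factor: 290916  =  2^2*3^2*8081^1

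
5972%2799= 374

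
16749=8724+8025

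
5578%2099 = 1380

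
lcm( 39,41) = 1599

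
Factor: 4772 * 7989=2^2*3^1 *1193^1*2663^1 = 38123508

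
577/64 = 9 + 1/64 = 9.02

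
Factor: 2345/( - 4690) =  - 2^(  -  1)=- 1/2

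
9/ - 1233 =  - 1  +  136/137 = -0.01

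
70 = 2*35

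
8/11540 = 2/2885 = 0.00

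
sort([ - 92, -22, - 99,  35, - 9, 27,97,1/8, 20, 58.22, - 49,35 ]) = [ - 99,  -  92 , - 49, -22,  -  9,1/8,  20, 27, 35 , 35,58.22,97 ]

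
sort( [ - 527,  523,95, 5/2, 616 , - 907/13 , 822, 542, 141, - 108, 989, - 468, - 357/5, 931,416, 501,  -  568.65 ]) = [ - 568.65 , - 527, - 468, - 108, - 357/5, - 907/13,5/2,95, 141,416, 501,523,542, 616, 822,931, 989 ] 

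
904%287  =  43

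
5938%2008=1922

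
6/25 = 6/25= 0.24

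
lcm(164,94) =7708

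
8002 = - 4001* ( - 2)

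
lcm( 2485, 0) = 0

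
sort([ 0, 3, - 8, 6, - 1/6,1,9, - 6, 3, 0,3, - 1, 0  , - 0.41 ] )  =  [  -  8, - 6, - 1,- 0.41 ,-1/6, 0,  0,  0, 1,3,3,3, 6, 9]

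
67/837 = 67/837 = 0.08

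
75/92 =75/92 = 0.82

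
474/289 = 474/289=1.64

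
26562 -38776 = - 12214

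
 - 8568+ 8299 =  - 269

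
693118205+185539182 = 878657387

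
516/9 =57+1/3= 57.33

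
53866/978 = 26933/489 = 55.08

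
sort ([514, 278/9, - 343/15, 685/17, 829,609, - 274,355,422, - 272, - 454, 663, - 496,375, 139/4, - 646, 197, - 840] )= [- 840, - 646, - 496,-454, -274, - 272, - 343/15,278/9,139/4, 685/17 , 197,355 , 375, 422,514,609, 663, 829 ] 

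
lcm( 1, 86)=86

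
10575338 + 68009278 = 78584616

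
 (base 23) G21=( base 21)J66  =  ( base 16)213F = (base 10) 8511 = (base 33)7QU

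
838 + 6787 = 7625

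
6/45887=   6/45887= 0.00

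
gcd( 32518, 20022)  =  142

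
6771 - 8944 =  - 2173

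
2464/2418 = 1232/1209=1.02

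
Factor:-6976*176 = -2^10* 11^1*109^1 = -  1227776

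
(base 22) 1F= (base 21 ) 1g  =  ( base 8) 45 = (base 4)211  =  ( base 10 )37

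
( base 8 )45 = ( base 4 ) 211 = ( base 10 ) 37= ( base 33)14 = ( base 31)16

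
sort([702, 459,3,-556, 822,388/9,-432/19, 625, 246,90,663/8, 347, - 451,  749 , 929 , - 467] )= [ - 556, - 467, - 451, - 432/19,3,388/9,663/8,90, 246,347, 459,625,702  ,  749,822, 929 ] 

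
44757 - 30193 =14564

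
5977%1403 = 365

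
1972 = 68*29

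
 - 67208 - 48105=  - 115313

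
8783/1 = 8783 = 8783.00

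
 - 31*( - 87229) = 2704099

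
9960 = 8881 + 1079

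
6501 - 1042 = 5459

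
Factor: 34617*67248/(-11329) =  - 2^4*3^3 * 11^1*467^1*1049^1*11329^(  -  1) = -  2327924016/11329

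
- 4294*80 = -343520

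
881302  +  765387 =1646689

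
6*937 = 5622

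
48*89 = 4272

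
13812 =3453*4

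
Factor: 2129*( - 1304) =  - 2776216 = -2^3*163^1*2129^1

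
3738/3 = 1246 = 1246.00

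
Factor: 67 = 67^1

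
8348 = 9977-1629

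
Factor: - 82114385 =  - 5^1*16422877^1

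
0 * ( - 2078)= 0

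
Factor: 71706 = 2^1*3^1*17^1*19^1*37^1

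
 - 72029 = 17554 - 89583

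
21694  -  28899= - 7205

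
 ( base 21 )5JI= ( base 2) 101000111110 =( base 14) d54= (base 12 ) 1626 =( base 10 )2622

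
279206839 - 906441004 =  - 627234165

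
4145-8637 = - 4492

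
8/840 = 1/105 = 0.01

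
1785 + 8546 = 10331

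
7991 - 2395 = 5596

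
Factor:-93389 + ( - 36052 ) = - 3^1*13^1 *3319^1 = -  129441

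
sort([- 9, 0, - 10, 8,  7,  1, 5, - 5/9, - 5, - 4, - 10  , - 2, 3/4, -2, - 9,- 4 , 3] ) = [-10, - 10, - 9, - 9, - 5,- 4,-4 ,-2 , - 2,  -  5/9, 0, 3/4,1 , 3, 5,  7,8]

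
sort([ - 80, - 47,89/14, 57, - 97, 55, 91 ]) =[ - 97, - 80, - 47, 89/14, 55,57 , 91] 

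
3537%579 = 63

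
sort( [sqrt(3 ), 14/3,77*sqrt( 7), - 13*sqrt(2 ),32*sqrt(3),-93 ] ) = [-93, - 13 * sqrt( 2),sqrt(3), 14/3,32*sqrt( 3),77 * sqrt( 7 )] 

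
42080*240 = 10099200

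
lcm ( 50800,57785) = 4622800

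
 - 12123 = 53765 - 65888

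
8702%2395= 1517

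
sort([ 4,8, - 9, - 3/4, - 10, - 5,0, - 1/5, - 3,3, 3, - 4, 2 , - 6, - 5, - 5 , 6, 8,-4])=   [ - 10, - 9, - 6, - 5, - 5, - 5, - 4, - 4,- 3 , - 3/4, - 1/5,0,  2,3,3, 4,6, 8,8]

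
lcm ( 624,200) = 15600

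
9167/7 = 9167/7 = 1309.57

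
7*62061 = 434427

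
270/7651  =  270/7651 = 0.04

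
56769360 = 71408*795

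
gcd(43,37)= 1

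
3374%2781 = 593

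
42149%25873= 16276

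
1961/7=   280 + 1/7=   280.14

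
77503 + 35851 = 113354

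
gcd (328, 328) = 328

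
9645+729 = 10374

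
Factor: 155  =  5^1*31^1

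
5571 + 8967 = 14538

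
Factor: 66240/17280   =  23/6 = 2^(-1 ) *3^(-1 )*23^1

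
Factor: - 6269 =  - 6269^1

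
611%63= 44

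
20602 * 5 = 103010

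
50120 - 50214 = - 94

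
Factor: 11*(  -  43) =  - 11^1*43^1= - 473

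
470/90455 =94/18091=0.01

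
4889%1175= 189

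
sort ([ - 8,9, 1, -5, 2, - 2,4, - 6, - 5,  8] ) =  [ - 8, - 6, - 5, - 5, - 2,1,2,4,8,9] 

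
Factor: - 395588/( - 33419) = 2^2*23^( - 1)*1453^( - 1) * 98897^1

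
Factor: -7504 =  - 2^4*7^1* 67^1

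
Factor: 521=521^1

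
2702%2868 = 2702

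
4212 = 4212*1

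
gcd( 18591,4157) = 1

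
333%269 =64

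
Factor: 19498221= 3^2*43^1  *  50383^1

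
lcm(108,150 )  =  2700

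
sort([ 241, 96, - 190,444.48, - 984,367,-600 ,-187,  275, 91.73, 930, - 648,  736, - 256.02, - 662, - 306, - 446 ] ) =[-984, - 662, - 648, - 600, - 446,-306, - 256.02, - 190, - 187, 91.73, 96, 241,275, 367, 444.48, 736,930 ] 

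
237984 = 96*2479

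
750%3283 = 750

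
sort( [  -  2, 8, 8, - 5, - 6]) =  [ - 6, - 5, - 2, 8, 8 ] 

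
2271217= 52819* 43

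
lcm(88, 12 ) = 264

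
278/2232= 139/1116 = 0.12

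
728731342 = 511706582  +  217024760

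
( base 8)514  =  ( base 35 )9h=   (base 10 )332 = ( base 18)108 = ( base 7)653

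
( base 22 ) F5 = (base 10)335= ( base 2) 101001111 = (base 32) af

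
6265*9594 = 60106410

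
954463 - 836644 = 117819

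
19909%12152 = 7757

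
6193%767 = 57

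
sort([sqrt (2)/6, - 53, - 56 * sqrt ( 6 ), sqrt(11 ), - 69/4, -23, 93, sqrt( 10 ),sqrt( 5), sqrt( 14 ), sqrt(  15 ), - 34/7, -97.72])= [ - 56*sqrt(6),-97.72 ,-53,- 23, - 69/4,-34/7, sqrt( 2) /6,  sqrt( 5 ), sqrt ( 10 ),sqrt(11),  sqrt(14),sqrt(15),93 ]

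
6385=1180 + 5205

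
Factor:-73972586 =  - 2^1 * 19^1*1946647^1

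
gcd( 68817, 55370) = 791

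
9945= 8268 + 1677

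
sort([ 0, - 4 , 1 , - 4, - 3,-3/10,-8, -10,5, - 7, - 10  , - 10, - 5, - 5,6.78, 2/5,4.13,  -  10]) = [ - 10,-10, - 10, - 10,-8, - 7, -5, -5, -4, - 4, - 3,-3/10,0 , 2/5,1 , 4.13 , 5, 6.78] 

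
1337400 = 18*74300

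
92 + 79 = 171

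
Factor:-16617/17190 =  - 29/30 = - 2^(- 1) * 3^ ( - 1)*5^( - 1 ) * 29^1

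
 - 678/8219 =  -1 + 7541/8219 = - 0.08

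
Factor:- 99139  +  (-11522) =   -  3^1 * 36887^1=- 110661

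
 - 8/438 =-1+215/219 = -0.02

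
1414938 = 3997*354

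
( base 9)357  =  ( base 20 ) ef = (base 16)127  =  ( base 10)295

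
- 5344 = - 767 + -4577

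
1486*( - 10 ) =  - 14860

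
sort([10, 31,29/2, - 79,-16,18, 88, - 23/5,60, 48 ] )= [ - 79, - 16,-23/5,10,29/2,18,31,48, 60,88 ]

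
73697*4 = 294788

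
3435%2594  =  841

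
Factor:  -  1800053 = - 47^1 * 38299^1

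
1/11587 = 1/11587=0.00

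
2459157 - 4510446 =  - 2051289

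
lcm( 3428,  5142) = 10284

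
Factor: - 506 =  - 2^1*11^1*23^1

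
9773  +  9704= 19477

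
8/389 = 8/389 = 0.02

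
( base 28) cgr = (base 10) 9883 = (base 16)269b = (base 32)9kr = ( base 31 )A8P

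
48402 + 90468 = 138870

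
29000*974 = 28246000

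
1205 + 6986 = 8191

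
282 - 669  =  -387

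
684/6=114 = 114.00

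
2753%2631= 122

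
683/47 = 14 + 25/47 = 14.53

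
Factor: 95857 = 95857^1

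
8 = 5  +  3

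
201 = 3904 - 3703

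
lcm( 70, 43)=3010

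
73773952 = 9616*7672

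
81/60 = 27/20 = 1.35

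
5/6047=5/6047=0.00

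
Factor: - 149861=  - 149861^1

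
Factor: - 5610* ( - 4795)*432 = 2^5  *3^4*5^2*7^1*11^1*17^1*137^1 = 11620778400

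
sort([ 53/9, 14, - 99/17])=[ - 99/17, 53/9,  14]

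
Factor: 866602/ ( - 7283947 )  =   - 2^1*11^1 * 3581^1 * 662177^(  -  1 ) = -78782/662177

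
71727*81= 5809887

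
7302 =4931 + 2371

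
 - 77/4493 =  - 1+ 4416/4493 = - 0.02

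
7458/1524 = 4 +227/254 = 4.89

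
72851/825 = 72851/825 = 88.30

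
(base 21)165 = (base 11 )480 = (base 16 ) 23c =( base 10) 572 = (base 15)282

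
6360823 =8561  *743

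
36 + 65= 101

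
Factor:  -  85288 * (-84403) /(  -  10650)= -2^2*3^ ( - 1 )*5^ ( - 2 )*7^1*  11^1 *71^(-1 )*1523^1*7673^1  =  -  3599281532/5325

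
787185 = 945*833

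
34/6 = 17/3 = 5.67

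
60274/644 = 30137/322 = 93.59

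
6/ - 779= - 6/779 = - 0.01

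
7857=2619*3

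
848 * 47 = 39856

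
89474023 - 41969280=47504743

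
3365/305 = 11+2/61 = 11.03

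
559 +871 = 1430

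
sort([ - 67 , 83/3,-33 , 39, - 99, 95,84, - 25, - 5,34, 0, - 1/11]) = [-99, - 67, - 33, - 25,-5, - 1/11,  0,  83/3, 34 , 39, 84, 95 ] 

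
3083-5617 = -2534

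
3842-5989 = -2147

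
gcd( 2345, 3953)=67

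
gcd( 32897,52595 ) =67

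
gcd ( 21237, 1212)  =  3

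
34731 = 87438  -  52707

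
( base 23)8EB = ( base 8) 10725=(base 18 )E1B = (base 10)4565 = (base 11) 3480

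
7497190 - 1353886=6143304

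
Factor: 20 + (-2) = 2^1*3^2=   18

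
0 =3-3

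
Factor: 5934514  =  2^1*673^1* 4409^1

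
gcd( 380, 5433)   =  1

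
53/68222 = 53/68222=0.00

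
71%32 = 7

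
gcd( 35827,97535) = 1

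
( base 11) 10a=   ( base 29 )4F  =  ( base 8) 203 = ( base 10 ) 131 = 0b10000011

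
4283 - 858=3425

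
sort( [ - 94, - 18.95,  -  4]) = [- 94, - 18.95, - 4 ]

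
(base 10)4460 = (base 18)DDE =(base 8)10554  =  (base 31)4JR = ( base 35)3MF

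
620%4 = 0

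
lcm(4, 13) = 52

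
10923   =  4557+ 6366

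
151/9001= 151/9001 = 0.02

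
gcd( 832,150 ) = 2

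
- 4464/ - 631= 4464/631  =  7.07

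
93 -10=83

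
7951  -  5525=2426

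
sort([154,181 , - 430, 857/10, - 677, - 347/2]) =[ - 677, - 430, - 347/2 , 857/10,154,181]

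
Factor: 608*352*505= 2^10*5^1*11^1*19^1*101^1 = 108078080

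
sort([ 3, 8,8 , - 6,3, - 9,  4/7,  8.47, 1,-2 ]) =[ - 9, - 6,-2,4/7, 1,3,3,8, 8, 8.47 ]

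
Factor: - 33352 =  - 2^3 * 11^1 * 379^1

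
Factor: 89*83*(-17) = -17^1 * 83^1 * 89^1 = -  125579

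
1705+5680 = 7385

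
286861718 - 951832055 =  - 664970337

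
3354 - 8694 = - 5340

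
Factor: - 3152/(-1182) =8/3  =  2^3 *3^(-1) 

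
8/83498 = 4/41749 = 0.00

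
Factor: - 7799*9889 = -77124311 = - 11^2*29^1*31^1*709^1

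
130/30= 13/3=4.33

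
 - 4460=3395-7855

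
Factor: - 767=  - 13^1*59^1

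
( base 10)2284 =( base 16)8ec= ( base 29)2KM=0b100011101100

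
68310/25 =13662/5 = 2732.40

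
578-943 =  -  365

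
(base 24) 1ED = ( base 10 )925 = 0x39D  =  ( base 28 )151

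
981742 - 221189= 760553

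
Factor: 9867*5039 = 49719813 = 3^1 *11^1* 13^1*23^1*5039^1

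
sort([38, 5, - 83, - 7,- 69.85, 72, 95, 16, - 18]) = [ - 83,  -  69.85, - 18, - 7, 5,  16,38, 72, 95 ]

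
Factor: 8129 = 11^1*739^1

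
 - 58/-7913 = 58/7913 = 0.01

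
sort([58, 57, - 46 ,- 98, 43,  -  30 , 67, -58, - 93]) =[ -98, - 93,- 58,-46, - 30, 43,57 , 58,  67]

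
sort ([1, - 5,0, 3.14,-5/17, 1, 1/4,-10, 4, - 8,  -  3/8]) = [ - 10, - 8, - 5, - 3/8, - 5/17,0 , 1/4, 1, 1 , 3.14, 4] 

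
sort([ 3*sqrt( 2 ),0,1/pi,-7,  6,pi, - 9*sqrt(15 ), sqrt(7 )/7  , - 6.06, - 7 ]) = [ - 9*sqrt(15) , - 7, - 7, - 6.06,0, 1/pi, sqrt(7 ) /7  ,  pi, 3*sqrt(2), 6]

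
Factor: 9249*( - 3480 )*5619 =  - 180856055880= - 2^3 * 3^3*5^1*29^1*1873^1 * 3083^1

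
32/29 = 32/29 = 1.10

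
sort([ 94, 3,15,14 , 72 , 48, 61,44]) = [ 3, 14, 15,44, 48, 61,72,  94 ] 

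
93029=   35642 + 57387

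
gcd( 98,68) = 2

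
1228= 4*307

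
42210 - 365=41845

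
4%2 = 0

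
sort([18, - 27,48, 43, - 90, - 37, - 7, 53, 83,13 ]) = [ - 90, - 37 ,  -  27, - 7,13,18,43,48,53, 83 ] 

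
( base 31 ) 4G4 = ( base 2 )1000011111000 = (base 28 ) 5F4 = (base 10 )4344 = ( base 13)1C92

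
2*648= 1296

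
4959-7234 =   -  2275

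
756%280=196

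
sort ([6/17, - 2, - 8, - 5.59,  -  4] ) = [ - 8, -5.59, - 4, - 2,6/17] 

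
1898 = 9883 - 7985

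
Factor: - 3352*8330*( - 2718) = 2^5 *3^2*5^1*7^2*17^1*151^1*419^1=75892430880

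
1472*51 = 75072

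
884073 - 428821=455252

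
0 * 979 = 0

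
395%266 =129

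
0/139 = 0= 0.00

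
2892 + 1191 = 4083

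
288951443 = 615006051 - 326054608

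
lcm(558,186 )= 558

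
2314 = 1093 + 1221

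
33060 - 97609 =-64549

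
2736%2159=577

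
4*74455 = 297820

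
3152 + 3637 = 6789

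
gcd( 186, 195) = 3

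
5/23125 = 1/4625 = 0.00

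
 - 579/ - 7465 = 579/7465= 0.08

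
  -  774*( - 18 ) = 13932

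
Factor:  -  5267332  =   - 2^2*7^1*19^1*9901^1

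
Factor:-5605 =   -  5^1 * 19^1*59^1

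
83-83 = 0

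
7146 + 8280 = 15426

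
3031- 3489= -458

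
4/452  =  1/113 = 0.01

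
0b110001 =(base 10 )49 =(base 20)29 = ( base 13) 3a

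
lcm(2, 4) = 4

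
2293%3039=2293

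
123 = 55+68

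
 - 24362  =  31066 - 55428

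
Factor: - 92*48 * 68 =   -  2^8 * 3^1 * 17^1*23^1 = - 300288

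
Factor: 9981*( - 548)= - 5469588 = -2^2*3^2* 137^1*1109^1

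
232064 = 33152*7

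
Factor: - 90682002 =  - 2^1*3^2*97^1 * 167^1 * 311^1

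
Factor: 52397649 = 3^2*19^1*306419^1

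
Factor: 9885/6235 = 3^1*29^ ( - 1)*43^( - 1)*659^1 = 1977/1247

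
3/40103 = 3/40103 = 0.00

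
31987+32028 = 64015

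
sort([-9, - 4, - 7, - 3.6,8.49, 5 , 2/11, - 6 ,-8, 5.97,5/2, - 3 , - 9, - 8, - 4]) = [ - 9,-9, - 8, - 8, - 7, - 6 ,  -  4, - 4, - 3.6, - 3,2/11, 5/2, 5,5.97, 8.49 ] 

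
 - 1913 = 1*( - 1913)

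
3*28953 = 86859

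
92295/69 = 30765/23= 1337.61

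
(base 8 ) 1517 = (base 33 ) PM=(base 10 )847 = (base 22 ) 1gb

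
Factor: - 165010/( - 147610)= 569/509=509^(-1)*569^1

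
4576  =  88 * 52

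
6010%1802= 604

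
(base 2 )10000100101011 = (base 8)20453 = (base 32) 89B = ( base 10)8491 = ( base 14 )3147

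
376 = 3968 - 3592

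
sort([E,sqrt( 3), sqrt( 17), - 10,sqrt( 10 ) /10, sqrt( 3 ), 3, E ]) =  [ - 10,sqrt(10) /10,sqrt( 3 ), sqrt ( 3 ),E,  E,  3,sqrt(17) ]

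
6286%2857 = 572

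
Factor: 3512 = 2^3*439^1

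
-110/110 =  - 1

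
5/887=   5/887 =0.01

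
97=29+68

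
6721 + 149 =6870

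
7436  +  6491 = 13927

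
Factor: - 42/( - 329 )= 2^1*3^1*47^( - 1 ) = 6/47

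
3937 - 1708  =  2229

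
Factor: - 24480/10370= - 144/61= - 2^4*3^2*61^( - 1 )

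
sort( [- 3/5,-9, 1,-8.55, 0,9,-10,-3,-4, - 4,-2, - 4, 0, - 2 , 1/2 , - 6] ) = [ - 10,-9, - 8.55,  -  6,-4, - 4, - 4, - 3 ,-2, - 2,-3/5, 0,0,  1/2,  1, 9 ]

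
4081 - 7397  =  -3316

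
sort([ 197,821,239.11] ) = [197,  239.11,821 ] 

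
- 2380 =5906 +-8286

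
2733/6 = 911/2 = 455.50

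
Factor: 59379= 3^1 * 19793^1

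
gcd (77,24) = 1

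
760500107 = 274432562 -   -  486067545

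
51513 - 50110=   1403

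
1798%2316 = 1798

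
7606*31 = 235786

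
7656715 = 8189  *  935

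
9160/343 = 9160/343 = 26.71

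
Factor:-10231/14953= -13^1*19^(-1 )= - 13/19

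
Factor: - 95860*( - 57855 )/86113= 5545980300/86113 =2^2*3^1*  5^2*7^1 * 19^1*29^1*4793^1*86113^(  -  1)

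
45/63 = 5/7 = 0.71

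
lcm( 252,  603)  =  16884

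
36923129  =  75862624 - 38939495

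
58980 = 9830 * 6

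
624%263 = 98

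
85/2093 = 85/2093 = 0.04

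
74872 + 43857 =118729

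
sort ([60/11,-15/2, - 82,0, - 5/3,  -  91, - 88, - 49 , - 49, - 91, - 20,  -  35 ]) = [ - 91 , - 91, - 88,-82, - 49,- 49, - 35, - 20 ,  -  15/2, -5/3,  0, 60/11] 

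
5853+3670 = 9523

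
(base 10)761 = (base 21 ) 1F5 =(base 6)3305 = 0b1011111001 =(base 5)11021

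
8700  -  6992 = 1708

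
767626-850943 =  - 83317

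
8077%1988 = 125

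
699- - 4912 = 5611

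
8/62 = 4/31 = 0.13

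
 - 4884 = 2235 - 7119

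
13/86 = 13/86 = 0.15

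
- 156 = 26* ( -6)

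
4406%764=586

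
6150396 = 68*90447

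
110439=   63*1753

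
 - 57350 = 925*( - 62 )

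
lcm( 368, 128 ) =2944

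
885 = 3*295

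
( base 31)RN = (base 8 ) 1534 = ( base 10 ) 860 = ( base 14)456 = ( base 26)172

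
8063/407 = 733/37 = 19.81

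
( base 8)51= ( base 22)1J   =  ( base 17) 27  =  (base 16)29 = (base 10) 41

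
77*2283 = 175791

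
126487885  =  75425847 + 51062038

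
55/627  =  5/57 = 0.09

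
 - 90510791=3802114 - 94312905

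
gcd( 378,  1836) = 54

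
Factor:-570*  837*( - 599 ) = 285776910 = 2^1 * 3^4 * 5^1 *19^1 * 31^1*599^1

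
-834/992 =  - 1  +  79/496= - 0.84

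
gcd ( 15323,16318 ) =199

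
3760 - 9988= - 6228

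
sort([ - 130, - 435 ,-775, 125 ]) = [- 775, - 435,-130, 125]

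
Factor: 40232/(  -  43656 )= - 3^( - 1 )*17^( - 1 )*47^1 = - 47/51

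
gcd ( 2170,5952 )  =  62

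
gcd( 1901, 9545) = 1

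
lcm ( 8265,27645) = 801705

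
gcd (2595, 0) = 2595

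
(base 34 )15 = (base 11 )36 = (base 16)27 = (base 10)39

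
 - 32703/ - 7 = 32703/7 = 4671.86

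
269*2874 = 773106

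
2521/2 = 1260 + 1/2 = 1260.50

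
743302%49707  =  47404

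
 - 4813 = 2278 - 7091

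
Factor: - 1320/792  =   - 3^(- 1)*5^1 = - 5/3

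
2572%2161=411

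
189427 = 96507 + 92920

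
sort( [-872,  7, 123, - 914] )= [-914 , - 872,7 , 123 ] 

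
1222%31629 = 1222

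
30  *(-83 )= - 2490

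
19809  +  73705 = 93514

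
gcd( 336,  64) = 16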